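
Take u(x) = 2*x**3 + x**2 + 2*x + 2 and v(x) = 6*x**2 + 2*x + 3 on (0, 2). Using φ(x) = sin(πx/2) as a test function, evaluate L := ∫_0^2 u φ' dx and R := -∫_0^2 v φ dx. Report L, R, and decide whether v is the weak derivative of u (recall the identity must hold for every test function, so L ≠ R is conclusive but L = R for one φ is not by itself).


LHS = -64/π + 192/π^3, RHS = -68/π + 192/π^3. No, v is not the weak derivative of u.

u(x) = 2*x**3 + x**2 + 2*x + 2, classical derivative u'(x) = 6*x**2 + 2*x + 2.
φ(x) = sin(πx/2), so φ'(x) = π*cos(π*x/2)/2.
Note φ(0) = φ(2) = 0, so the boundary term u·φ vanishes.
LHS = ∫_0^2 u(x) φ'(x) dx = ∫_0^2 (π*x^3*cos(π*x/2) + π*x^2*cos(π*x/2)/2 + π*x*cos(π*x/2) + π*cos(π*x/2)) dx. Term by term:
  ∫_0^2 π*cos(π*x/2) dx = 0;  ∫_0^2 π*x*cos(π*x/2) dx = -8/π;  ∫_0^2 π*x^3*cos(π*x/2) dx = -48/π + 192/π^3;
  ∫_0^2 π*x^2*cos(π*x/2)/2 dx = -8/π.
Sum: 0 − 8/π + -48/π + 192/π^3 − 8/π = -64/π + 192/π^3.
So LHS = -64/π + 192/π^3.
∫_0^2 v(x) φ(x) dx = ∫_0^2 (6*x^2*sin(π*x/2) + 2*x*sin(π*x/2) + 3*sin(π*x/2)) dx. Term by term:
  ∫_0^2 3*sin(π*x/2) dx = 12/π;  ∫_0^2 2*x*sin(π*x/2) dx = 8/π;  ∫_0^2 6*x^2*sin(π*x/2) dx = -192/π^3 + 48/π.
Sum: 12/π + 8/π + -192/π^3 + 48/π = -192/π^3 + 68/π.
So RHS = -∫_0^2 v(x) φ(x) dx = -68/π + 192/π^3.
LHS − RHS = 4/π ≠ 0, so the identity fails.
(For a valid weak derivative the identity must hold for EVERY test function, in particular this one. The failure shows v is NOT the weak derivative of u.)
Correct weak derivative would be u'(x) = 6*x**2 + 2*x + 2.


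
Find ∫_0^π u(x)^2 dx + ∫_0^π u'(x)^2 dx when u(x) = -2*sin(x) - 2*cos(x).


||u||_{H^1(0,π)}^2 = 8*π

u'(x) = 2*sin(x) - 2*cos(x).
Expand u² and (u')² and integrate term by term on (0, π), using: for integers n ≥ 1, ∫_0^π sin²(nx) dx = ∫_0^π cos²(nx) dx = π/2; for n ≠ n', ∫_0^π sin(nx)sin(n'x) dx = ∫_0^π cos(nx)cos(n'x) dx = 0; and by product-to-sum, ∫_0^π sin(nx)cos(n'x) dx = ½∫_0^π [sin((n+n')x) + sin((n−n')x)] dx, which is 0 when n+n' is even and 2n/(n²−n'²) when n+n' is odd (it need not vanish on (0, π)).
  u² squared terms: (-2)²·∫cos(x)² dx = 4·π/2 = 2*π;  (-2)²·∫sin(x)² dx = 4·π/2 = 2*π.
  u² cross terms: 2·(-2)·(-2)·∫cos(x)·sin(x) dx = 8·(0) = 0.
  So ∫_0^π u² dx = 2*π + 2*π + 0 = 4*π.
  (u')² squared terms: (-2)²·∫cos(x)² dx = 4·π/2 = 2*π;  (2)²·∫sin(x)² dx = 4·π/2 = 2*π.
  (u')² cross terms: 2·(-2)·(2)·∫cos(x)·sin(x) dx = -8·(0) = 0.
  So ∫_0^π (u')² dx = 2*π + 2*π + 0 = 4*π.
||u||_{H^1}^2 = (4*π) + (4*π) = 8*π.


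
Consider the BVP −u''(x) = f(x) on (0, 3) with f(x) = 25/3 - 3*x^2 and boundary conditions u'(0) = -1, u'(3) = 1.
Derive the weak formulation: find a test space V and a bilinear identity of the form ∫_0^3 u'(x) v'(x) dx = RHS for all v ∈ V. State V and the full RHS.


V = H^1(0, 3) (v unrestricted at boundary; u is determined up to an additive constant); weak form: ∫_0^3 u'v' dx = ∫_0^3 (25/3 - 3*x^2) v dx + v(3) + v(0) for all v ∈ V.

Multiply both sides by a test function v and integrate from 0 to 3:
  ∫_0^3 −u''(x) v(x) dx = ∫_0^3 f(x) v(x) dx.
Integrate the LHS by parts once:
  ∫_0^3 −u'' v dx = −[u'(x) v(x)]_0^3 + ∫_0^3 u'(x) v'(x) dx.
Thus ∫_0^3 u'(x) v'(x) dx = ∫_0^3 f(x) v(x) dx + [u'(x) v(x)]_0^3.
Choose V so that boundary terms are either known or forced to vanish.
u has inhomogeneous Neumann u'(0) = -1, u'(3) = 1. [u' v]_0^3 = (1)·v(3) − (-1)·v(0) = v(3) + v(0). Take V = H^1(0, 3); boundary term becomes part of RHS.
Weak formulation: find u (satisfying any essential BC) such that ∫_0^3 u'(x) v'(x) dx = ∫_0^3 f v dx + v(3) + v(0) for all v ∈ V (Neumann data are natural BCs: they enter the RHS as boundary terms).
Substituting f(x) = 25/3 - 3*x^2, the right-hand side is ∫_0^3 (25/3 - 3*x^2) v dx + v(3) + v(0).
Compatibility check (pure Neumann): taking v ≡ 1 ∈ V gives 0 = ∫_0^3 f dx + (1) − (-1), i.e. ∫_0^3 f dx must equal u'(0) − u'(3) = -2. Indeed ∫_0^3 (25/3 - 3*x^2) dx = -2, so the data are compatible. The solution is then unique only up to an additive constant (fix it e.g. by requiring ∫_0^3 u dx = 0).


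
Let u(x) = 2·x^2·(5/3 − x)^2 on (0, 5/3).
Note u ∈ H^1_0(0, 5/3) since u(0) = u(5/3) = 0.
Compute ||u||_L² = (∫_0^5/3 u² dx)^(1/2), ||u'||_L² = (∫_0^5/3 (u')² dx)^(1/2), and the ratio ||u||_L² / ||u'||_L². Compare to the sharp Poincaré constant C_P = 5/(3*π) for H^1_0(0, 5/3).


||u||_L² / ||u'||_L² = 5*sqrt(3)/18 < C_P = 5/(3*π).

u(x) = 2·x^2·(5/3 − x)^2, so u'(x) = 4*x*(3*x - 5)*(6*x - 5)/9.
u(x) = 2·x^2·(5/3 − x)^2 vanishes at x = 0 and x = 5/3, so u ∈ H^1_0(0, 5/3). Differentiate via the product rule and integrate the resulting polynomials term by term.
  ∫_0^5/3 u² dx = ∫_0^5/3 (4*x^8 - 80*x^7/3 + 200*x^6/3 - 2000*x^5/27 + 2500*x^4/81) dx. Term by term:
    ∫_0^5/3 4*x^8 dx = 7812500/177147;  ∫_0^5/3 -80*x^7/3 dx = -3906250/19683;  ∫_0^5/3 200*x^6/3 dx = 15625000/45927;
    ∫_0^5/3 -2000*x^5/27 dx = -15625000/59049;  ∫_0^5/3 2500*x^4/81 dx = 1562500/19683.
  Sum: 7812500/177147 − 3906250/19683 + 15625000/45927 − 15625000/59049 + 1562500/19683 = 781250/1240029.
  ∫_0^5/3 (u')² dx = ∫_0^5/3 (64*x^6 - 320*x^5 + 5200*x^4/9 - 4000*x^3/9 + 10000*x^2/81) dx. Term by term:
    ∫_0^5/3 64*x^6 dx = 5000000/15309;  ∫_0^5/3 -320*x^5 dx = -2500000/2187;  ∫_0^5/3 5200*x^4/9 dx = 3250000/2187;
    ∫_0^5/3 -4000*x^3/9 dx = -625000/729;  ∫_0^5/3 10000*x^2/81 dx = 1250000/6561.
  Sum: 5000000/15309 − 2500000/2187 + 3250000/2187 − 625000/729 + 1250000/6561 = 125000/45927.
∫_0^5/3 u² dx = 781250/1240029, so ||u||_L² = 625*sqrt(42)/5103.
∫_0^5/3 (u')² dx = 125000/45927, so ||u'||_L² = 250*sqrt(14)/567.
Ratio ||u||_L² / ||u'||_L² = 5*sqrt(3)/18.
Sharp Poincaré constant on H^1_0(0, 5/3) is C_P = L/π = 5/(3*π), achieved by sin(3*π/5·x).
A polynomial bump cannot attain the sharp Poincaré constant (only the first sine eigenfunction does), so the ratio is strictly less than C_P, consistent with ||u||_L² ≤ C_P ||u'||_L².


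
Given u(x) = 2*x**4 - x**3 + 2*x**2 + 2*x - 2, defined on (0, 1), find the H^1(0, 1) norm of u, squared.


||u||_{H^1}^2 = 4163/126

The H^1 norm (squared) on an interval (0, L) is
  ||u||_{H^1}^2 = ∫_0^L u(x)^2 dx + ∫_0^L u'(x)^2 dx.
Compute u'(x) = 8*x**3 - 3*x**2 + 4*x + 2.
Then u(x)^2 = 4*x**8 - 4*x**7 + 9*x**6 + 4*x**5 - 8*x**4 + 12*x**3 - 4*x**2 - 8*x + 4 and u'(x)^2 = 64*x**6 - 48*x**5 + 73*x**4 + 8*x**3 + 4*x**2 + 16*x + 4.
Integrate each monomial from 0 to 1 using ∫_0^1 c·x^n dx = c·1^(n+1)/(n+1):
  ∫_0^1 u(x)^2 dx = ∫_0^1 (4*x^8 - 4*x^7 + 9*x^6 + 4*x^5 - 8*x^4 + 12*x^3 - 4*x^2 - 8*x + 4) dx. Term by term:
    ∫_0^1 4*x^8 dx = 4/9;  ∫_0^1 -4*x^7 dx = -1/2;  ∫_0^1 9*x^6 dx = 9/7;
    ∫_0^1 4*x^5 dx = 2/3;  ∫_0^1 -8*x^4 dx = -8/5;  ∫_0^1 12*x^3 dx = 3;
    ∫_0^1 -4*x^2 dx = -4/3;  ∫_0^1 -8*x dx = -4;  ∫_0^1 4 dx = 4.
  Sum: 4/9 − 1/2 + 9/7 + 2/3 − 8/5 + 3 − 4/3 − 4 + 4 = 1237/630.
  ∫_0^1 u'(x)^2 dx = ∫_0^1 (64*x^6 - 48*x^5 + 73*x^4 + 8*x^3 + 4*x^2 + 16*x + 4) dx. Term by term:
    ∫_0^1 64*x^6 dx = 64/7;  ∫_0^1 -48*x^5 dx = -8;  ∫_0^1 73*x^4 dx = 73/5;
    ∫_0^1 8*x^3 dx = 2;  ∫_0^1 4*x^2 dx = 4/3;  ∫_0^1 16*x dx = 8;
    ∫_0^1 4 dx = 4.
  Sum: 64/7 − 8 + 73/5 + 2 + 4/3 + 8 + 4 = 3263/105.
Adding: ||u||_{H^1}^2 = 1237/630 + 3263/105 = 4163/126.


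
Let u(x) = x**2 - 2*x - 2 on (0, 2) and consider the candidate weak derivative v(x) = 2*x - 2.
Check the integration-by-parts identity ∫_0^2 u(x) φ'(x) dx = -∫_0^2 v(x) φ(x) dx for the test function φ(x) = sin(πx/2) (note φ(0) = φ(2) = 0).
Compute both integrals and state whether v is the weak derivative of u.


LHS = 0, RHS = 0. Yes, v = u' weakly.

u(x) = x**2 - 2*x - 2, classical derivative u'(x) = 2*x - 2.
φ(x) = sin(πx/2), so φ'(x) = π*cos(π*x/2)/2.
Note φ(0) = φ(2) = 0, so the boundary term u·φ vanishes.
LHS = ∫_0^2 u(x) φ'(x) dx = ∫_0^2 (π*x^2*cos(π*x/2)/2 - π*x*cos(π*x/2) - π*cos(π*x/2)) dx. Term by term:
  ∫_0^2 -π*cos(π*x/2) dx = 0;  ∫_0^2 π*x^2*cos(π*x/2)/2 dx = -8/π;  ∫_0^2 -π*x*cos(π*x/2) dx = 8/π.
Sum: 0 − 8/π + 8/π = 0.
So LHS = 0.
∫_0^2 v(x) φ(x) dx = ∫_0^2 (2*x*sin(π*x/2) - 2*sin(π*x/2)) dx. Term by term:
  ∫_0^2 -2*sin(π*x/2) dx = -8/π;  ∫_0^2 2*x*sin(π*x/2) dx = 8/π.
Sum: -8/π + 8/π = 0.
So RHS = -∫_0^2 v(x) φ(x) dx = 0.
LHS = RHS, so the identity holds for this test φ.
Moreover u is smooth here and v(x) = u'(x) = 2*x - 2 pointwise, so the identity holds for every test function. Hence v is the weak derivative of u.


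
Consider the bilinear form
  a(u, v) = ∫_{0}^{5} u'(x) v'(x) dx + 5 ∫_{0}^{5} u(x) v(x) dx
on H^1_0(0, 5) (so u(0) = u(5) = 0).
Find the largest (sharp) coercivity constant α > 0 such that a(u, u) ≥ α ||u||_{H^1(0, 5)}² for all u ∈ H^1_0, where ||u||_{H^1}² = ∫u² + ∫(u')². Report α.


α = 1

Coercivity of a(·,·) on H^1_0(0, 5) means a(u, u) ≥ α ||u||_{H^1}² for every u ∈ H^1_0.
The interval has length L = 5, and Poincaré/coercivity depend only on L. Here a(u, u) = ∫(u')² + (5)·∫u².
Here c = 5 ≥ 1, so a(u,u) = ∫(u')² + c∫u² ≥ ∫(u')² + ∫u² = ||u||_{H^1}², i.e. α = 1 works. No larger α is possible: a(u,u) ≥ α||u||_{H^1}² means (1−α)∫(u')² ≥ (α−c)∫u², and for the modes u_n = sin(nπ(x−x₀)/L) (x₀ the left endpoint) one has ∫u_n²/∫(u_n')² = (L/(nπ))² → 0, so a(u_n,u_n)/||u_n||_{H^1}² → 1. Hence the optimal constant is α = 1.
Therefore α = 1.


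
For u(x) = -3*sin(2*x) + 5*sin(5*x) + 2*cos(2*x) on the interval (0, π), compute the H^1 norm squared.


||u||_{H^1(0,π)}^2 = 1000/21 + 715*π/2

u'(x) = -4*sin(2*x) - 6*cos(2*x) + 25*cos(5*x).
Expand u² and (u')² and integrate term by term on (0, π), using: for integers n ≥ 1, ∫_0^π sin²(nx) dx = ∫_0^π cos²(nx) dx = π/2; for n ≠ n', ∫_0^π sin(nx)sin(n'x) dx = ∫_0^π cos(nx)cos(n'x) dx = 0; and by product-to-sum, ∫_0^π sin(nx)cos(n'x) dx = ½∫_0^π [sin((n+n')x) + sin((n−n')x)] dx, which is 0 when n+n' is even and 2n/(n²−n'²) when n+n' is odd (it need not vanish on (0, π)).
  u² squared terms: (-3)²·∫sin(2x)² dx = 9·π/2 = 9*π/2;  (2)²·∫cos(2x)² dx = 4·π/2 = 2*π;  (5)²·∫sin(5x)² dx = 25·π/2 = 25*π/2.
  u² cross terms: 2·(-3)·(2)·∫sin(2x)·cos(2x) dx = -12·(0) = 0;  2·(-3)·(5)·∫sin(2x)·sin(5x) dx = -30·(0) = 0;  2·(2)·(5)·∫cos(2x)·sin(5x) dx = 20·(10/21) = 200/21.
  So ∫_0^π u² dx = 9*π/2 + 2*π + 25*π/2 + 0 + 0 + 200/21 = 200/21 + 19*π.
  (u')² squared terms: (-6)²·∫cos(2x)² dx = 36·π/2 = 18*π;  (-4)²·∫sin(2x)² dx = 16·π/2 = 8*π;  (25)²·∫cos(5x)² dx = 625·π/2 = 625*π/2.
  (u')² cross terms: 2·(-6)·(-4)·∫cos(2x)·sin(2x) dx = 48·(0) = 0;  2·(-6)·(25)·∫cos(2x)·cos(5x) dx = -300·(0) = 0;  2·(-4)·(25)·∫sin(2x)·cos(5x) dx = -200·(-4/21) = 800/21.
  So ∫_0^π (u')² dx = 18*π + 8*π + 625*π/2 + 0 + 0 + 800/21 = 800/21 + 677*π/2.
||u||_{H^1}^2 = (200/21 + 19*π) + (800/21 + 677*π/2) = 1000/21 + 715*π/2.


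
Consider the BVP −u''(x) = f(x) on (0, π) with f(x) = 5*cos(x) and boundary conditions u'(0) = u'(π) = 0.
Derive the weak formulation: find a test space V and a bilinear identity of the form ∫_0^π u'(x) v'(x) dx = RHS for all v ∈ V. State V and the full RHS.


V = H^1(0, π) (no boundary constraint on v; u is determined up to an additive constant); weak form: ∫_0^π u'v' dx = ∫_0^π (5*cos(x)) v dx for all v ∈ V.

Multiply both sides by a test function v and integrate from 0 to π:
  ∫_0^π −u''(x) v(x) dx = ∫_0^π f(x) v(x) dx.
Integrate the LHS by parts once:
  ∫_0^π −u'' v dx = −[u'(x) v(x)]_0^π + ∫_0^π u'(x) v'(x) dx.
Thus ∫_0^π u'(x) v'(x) dx = ∫_0^π f(x) v(x) dx + [u'(x) v(x)]_0^π.
Choose V so that boundary terms are either known or forced to vanish.
u has homogeneous Neumann: u'(0) = u'(π) = 0. So [u' v]_0^π = 0·v(π) − 0·v(0) = 0 for any v; take V = H^1(0, π).
Weak formulation: find u (satisfying any essential BC) such that ∫_0^π u'(x) v'(x) dx = ∫_0^π f v dx for all v ∈ V (homogeneous Neumann, so boundary terms vanish).
Substituting f(x) = 5*cos(x), the right-hand side is ∫_0^π (5*cos(x)) v dx.
Compatibility check (pure Neumann): taking v ≡ 1 ∈ V gives 0 = ∫_0^π f dx + (0) − (0), i.e. ∫_0^π f dx must equal u'(0) − u'(π) = 0. Indeed ∫_0^π (5*cos(x)) dx = 0, so the data are compatible. The solution is then unique only up to an additive constant (fix it e.g. by requiring ∫_0^π u dx = 0).


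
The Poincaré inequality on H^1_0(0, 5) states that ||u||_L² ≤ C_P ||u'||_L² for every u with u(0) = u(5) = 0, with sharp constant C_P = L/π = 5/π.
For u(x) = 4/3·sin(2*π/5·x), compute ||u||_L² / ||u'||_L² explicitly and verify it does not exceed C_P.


||u||_L² / ||u'||_L² = 5/(2*π) < C_P = 5/π.

u(x) = 4/3·sin(2*π/5·x), so u'(x) = 8*π*cos(2*π*x/5)/15.
Writing u(x) = A·sin(kπx/L) with A = 4/3 and k = 2, use ∫_0^L sin²(kπx/L) dx = L/2 and ∫_0^L cos²(kπx/L) dx = L/2.
u² = 16/9·sin²(2*π/5·x) and (u')² = 64*π^2/225·cos²(2*π/5·x), and each of sin², cos² integrates to L/2 = 5/2 over (0, 5).
∫_0^5 u² dx = 40/9, so ||u||_L² = 2*sqrt(10)/3.
∫_0^5 (u')² dx = 32*π^2/45, so ||u'||_L² = 4*sqrt(10)*π/15.
Ratio ||u||_L² / ||u'||_L² = 5/(2*π).
Sharp Poincaré constant on H^1_0(0, 5) is C_P = L/π = 5/π, achieved by sin(π/5·x).
This is the k = 2 harmonic; the ratio L/(kπ) is strictly less than C_P = L/π, consistent with the sharp inequality ||u||_L² ≤ C_P ||u'||_L².


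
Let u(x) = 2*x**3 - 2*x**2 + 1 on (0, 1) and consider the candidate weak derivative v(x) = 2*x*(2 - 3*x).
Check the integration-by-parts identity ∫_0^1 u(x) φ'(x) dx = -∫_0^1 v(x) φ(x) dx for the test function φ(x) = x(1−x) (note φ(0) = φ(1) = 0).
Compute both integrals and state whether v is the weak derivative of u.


LHS = 1/30, RHS = -1/30. No, v is not the weak derivative of u.

u(x) = 2*x**3 - 2*x**2 + 1, classical derivative u'(x) = 6*x**2 - 4*x.
φ(x) = x(1−x), so φ'(x) = 1 - 2*x.
Note φ(0) = φ(1) = 0, so the boundary term u·φ vanishes.
LHS = ∫_0^1 u(x) φ'(x) dx = ∫_0^1 (-4*x^4 + 6*x^3 - 2*x^2 - 2*x + 1) dx. Term by term:
  ∫_0^1 -4*x^4 dx = -4/5;  ∫_0^1 6*x^3 dx = 3/2;  ∫_0^1 -2*x^2 dx = -2/3;
  ∫_0^1 -2*x dx = -1;  ∫_0^1 1 dx = 1.
Sum: -4/5 + 3/2 − 2/3 − 1 + 1 = 1/30.
So LHS = 1/30.
∫_0^1 v(x) φ(x) dx = ∫_0^1 (6*x^4 - 10*x^3 + 4*x^2) dx. Term by term:
  ∫_0^1 6*x^4 dx = 6/5;  ∫_0^1 -10*x^3 dx = -5/2;  ∫_0^1 4*x^2 dx = 4/3.
Sum: 6/5 − 5/2 + 4/3 = 1/30.
So RHS = -∫_0^1 v(x) φ(x) dx = -1/30.
LHS − RHS = 1/15 ≠ 0, so the identity fails.
(For a valid weak derivative the identity must hold for EVERY test function, in particular this one. The failure shows v is NOT the weak derivative of u.)
Correct weak derivative would be u'(x) = 6*x**2 - 4*x.


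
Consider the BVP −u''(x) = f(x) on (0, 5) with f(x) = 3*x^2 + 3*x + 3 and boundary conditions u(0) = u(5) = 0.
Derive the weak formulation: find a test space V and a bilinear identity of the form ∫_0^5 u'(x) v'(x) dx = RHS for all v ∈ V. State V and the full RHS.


V = H^1_0(0, 5) (so v(0) = v(5) = 0); weak form: ∫_0^5 u'v' dx = ∫_0^5 (3*x^2 + 3*x + 3) v dx for all v ∈ V.

Multiply both sides by a test function v and integrate from 0 to 5:
  ∫_0^5 −u''(x) v(x) dx = ∫_0^5 f(x) v(x) dx.
Integrate the LHS by parts once:
  ∫_0^5 −u'' v dx = −[u'(x) v(x)]_0^5 + ∫_0^5 u'(x) v'(x) dx.
Thus ∫_0^5 u'(x) v'(x) dx = ∫_0^5 f(x) v(x) dx + [u'(x) v(x)]_0^5.
Choose V so that boundary terms are either known or forced to vanish.
u is Dirichlet: u(0) = u(5) = 0. Let V = H^1_0(0, 5); then v(0) = v(5) = 0, and [u' v]_0^5 = 0.
Weak formulation: find u (satisfying any essential BC) such that ∫_0^5 u'(x) v'(x) dx = ∫_0^5 f v dx for all v ∈ V.
Substituting f(x) = 3*x^2 + 3*x + 3, the right-hand side is ∫_0^5 (3*x^2 + 3*x + 3) v dx.


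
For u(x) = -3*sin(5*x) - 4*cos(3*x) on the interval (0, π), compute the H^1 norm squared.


||u||_{H^1(0,π)}^2 = 197*π

u'(x) = 12*sin(3*x) - 15*cos(5*x).
Expand u² and (u')² and integrate term by term on (0, π), using: for integers n ≥ 1, ∫_0^π sin²(nx) dx = ∫_0^π cos²(nx) dx = π/2; for n ≠ n', ∫_0^π sin(nx)sin(n'x) dx = ∫_0^π cos(nx)cos(n'x) dx = 0; and by product-to-sum, ∫_0^π sin(nx)cos(n'x) dx = ½∫_0^π [sin((n+n')x) + sin((n−n')x)] dx, which is 0 when n+n' is even and 2n/(n²−n'²) when n+n' is odd (it need not vanish on (0, π)).
  u² squared terms: (-4)²·∫cos(3x)² dx = 16·π/2 = 8*π;  (-3)²·∫sin(5x)² dx = 9·π/2 = 9*π/2.
  u² cross terms: 2·(-4)·(-3)·∫cos(3x)·sin(5x) dx = 24·(0) = 0.
  So ∫_0^π u² dx = 8*π + 9*π/2 + 0 = 25*π/2.
  (u')² squared terms: (-15)²·∫cos(5x)² dx = 225·π/2 = 225*π/2;  (12)²·∫sin(3x)² dx = 144·π/2 = 72*π.
  (u')² cross terms: 2·(-15)·(12)·∫cos(5x)·sin(3x) dx = -360·(0) = 0.
  So ∫_0^π (u')² dx = 225*π/2 + 72*π + 0 = 369*π/2.
||u||_{H^1}^2 = (25*π/2) + (369*π/2) = 197*π.


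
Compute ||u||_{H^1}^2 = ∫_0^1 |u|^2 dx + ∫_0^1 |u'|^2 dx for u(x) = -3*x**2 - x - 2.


||u||_{H^1}^2 = 979/30

The H^1 norm (squared) on an interval (0, L) is
  ||u||_{H^1}^2 = ∫_0^L u(x)^2 dx + ∫_0^L u'(x)^2 dx.
Compute u'(x) = -6*x - 1.
Then u(x)^2 = 9*x**4 + 6*x**3 + 13*x**2 + 4*x + 4 and u'(x)^2 = 36*x**2 + 12*x + 1.
Integrate each monomial from 0 to 1 using ∫_0^1 c·x^n dx = c·1^(n+1)/(n+1):
  ∫_0^1 u(x)^2 dx = ∫_0^1 (9*x^4 + 6*x^3 + 13*x^2 + 4*x + 4) dx. Term by term:
    ∫_0^1 9*x^4 dx = 9/5;  ∫_0^1 6*x^3 dx = 3/2;  ∫_0^1 13*x^2 dx = 13/3;
    ∫_0^1 4*x dx = 2;  ∫_0^1 4 dx = 4.
  Sum: 9/5 + 3/2 + 13/3 + 2 + 4 = 409/30.
  ∫_0^1 u'(x)^2 dx = ∫_0^1 (36*x^2 + 12*x + 1) dx. Term by term:
    ∫_0^1 36*x^2 dx = 12;  ∫_0^1 12*x dx = 6;  ∫_0^1 1 dx = 1.
  Sum: 12 + 6 + 1 = 19.
Adding: ||u||_{H^1}^2 = 409/30 + 19 = 979/30.


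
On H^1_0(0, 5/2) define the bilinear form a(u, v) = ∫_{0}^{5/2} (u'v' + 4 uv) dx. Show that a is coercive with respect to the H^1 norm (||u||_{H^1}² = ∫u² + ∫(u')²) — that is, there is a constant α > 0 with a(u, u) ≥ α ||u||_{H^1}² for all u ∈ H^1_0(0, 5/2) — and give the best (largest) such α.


α = 1

Coercivity of a(·,·) on H^1_0(0, 5/2) means a(u, u) ≥ α ||u||_{H^1}² for every u ∈ H^1_0.
The interval has length L = 5/2, and Poincaré/coercivity depend only on L. Here a(u, u) = ∫(u')² + (4)·∫u².
Here c = 4 ≥ 1, so a(u,u) = ∫(u')² + c∫u² ≥ ∫(u')² + ∫u² = ||u||_{H^1}², i.e. α = 1 works. No larger α is possible: a(u,u) ≥ α||u||_{H^1}² means (1−α)∫(u')² ≥ (α−c)∫u², and for the modes u_n = sin(nπ(x−x₀)/L) (x₀ the left endpoint) one has ∫u_n²/∫(u_n')² = (L/(nπ))² → 0, so a(u_n,u_n)/||u_n||_{H^1}² → 1. Hence the optimal constant is α = 1.
Therefore α = 1.


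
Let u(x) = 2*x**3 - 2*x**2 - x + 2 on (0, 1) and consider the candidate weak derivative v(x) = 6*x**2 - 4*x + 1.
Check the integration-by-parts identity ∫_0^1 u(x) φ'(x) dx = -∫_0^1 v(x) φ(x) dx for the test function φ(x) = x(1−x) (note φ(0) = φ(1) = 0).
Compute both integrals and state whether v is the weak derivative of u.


LHS = 1/5, RHS = -2/15. No, v is not the weak derivative of u.

u(x) = 2*x**3 - 2*x**2 - x + 2, classical derivative u'(x) = 6*x**2 - 4*x - 1.
φ(x) = x(1−x), so φ'(x) = 1 - 2*x.
Note φ(0) = φ(1) = 0, so the boundary term u·φ vanishes.
LHS = ∫_0^1 u(x) φ'(x) dx = ∫_0^1 (-4*x^4 + 6*x^3 - 5*x + 2) dx. Term by term:
  ∫_0^1 -4*x^4 dx = -4/5;  ∫_0^1 6*x^3 dx = 3/2;  ∫_0^1 -5*x dx = -5/2;
  ∫_0^1 2 dx = 2.
Sum: -4/5 + 3/2 − 5/2 + 2 = 1/5.
So LHS = 1/5.
∫_0^1 v(x) φ(x) dx = ∫_0^1 (-6*x^4 + 10*x^3 - 5*x^2 + x) dx. Term by term:
  ∫_0^1 -6*x^4 dx = -6/5;  ∫_0^1 10*x^3 dx = 5/2;  ∫_0^1 -5*x^2 dx = -5/3;
  ∫_0^1 x dx = 1/2.
Sum: -6/5 + 5/2 − 5/3 + 1/2 = 2/15.
So RHS = -∫_0^1 v(x) φ(x) dx = -2/15.
LHS − RHS = 1/3 ≠ 0, so the identity fails.
(For a valid weak derivative the identity must hold for EVERY test function, in particular this one. The failure shows v is NOT the weak derivative of u.)
Correct weak derivative would be u'(x) = 6*x**2 - 4*x - 1.


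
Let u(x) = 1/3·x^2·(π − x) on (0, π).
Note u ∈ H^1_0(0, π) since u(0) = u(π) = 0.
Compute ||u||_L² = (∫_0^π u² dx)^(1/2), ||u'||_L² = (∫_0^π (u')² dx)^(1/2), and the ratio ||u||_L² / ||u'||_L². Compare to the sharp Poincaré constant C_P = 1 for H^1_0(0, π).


||u||_L² / ||u'||_L² = sqrt(14)*π/14 < C_P = 1.

u(x) = 1/3·x^2·(π − x), so u'(x) = x*(-3*x + 2*π)/3.
u(x) = 1/3·x^2·(π − x) vanishes at x = 0 and x = π, so u ∈ H^1_0(0, π). Differentiate via the product rule and integrate the resulting polynomials term by term.
  ∫_0^π u² dx = ∫_0^π (x^6/9 - 2*π*x^5/9 + π^2*x^4/9) dx. Term by term:
    ∫_0^π x^6/9 dx = π^7/63;  ∫_0^π -2*π*x^5/9 dx = -π^7/27;  ∫_0^π π^2*x^4/9 dx = π^7/45.
  Sum: π^7/63 − π^7/27 + π^7/45 = π^7/945.
  ∫_0^π (u')² dx = ∫_0^π (x^4 - 4*π*x^3/3 + 4*π^2*x^2/9) dx. Term by term:
    ∫_0^π x^4 dx = π^5/5;  ∫_0^π -4*π*x^3/3 dx = -π^5/3;  ∫_0^π 4*π^2*x^2/9 dx = 4*π^5/27.
  Sum: π^5/5 − π^5/3 + 4*π^5/27 = 2*π^5/135.
∫_0^π u² dx = π^7/945, so ||u||_L² = sqrt(105)*π^(7/2)/315.
∫_0^π (u')² dx = 2*π^5/135, so ||u'||_L² = sqrt(30)*π^(5/2)/45.
Ratio ||u||_L² / ||u'||_L² = sqrt(14)*π/14.
Sharp Poincaré constant on H^1_0(0, π) is C_P = L/π = 1, achieved by sin(x).
A polynomial bump cannot attain the sharp Poincaré constant (only the first sine eigenfunction does), so the ratio is strictly less than C_P, consistent with ||u||_L² ≤ C_P ||u'||_L².


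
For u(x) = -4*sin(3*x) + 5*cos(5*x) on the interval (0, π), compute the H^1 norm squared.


||u||_{H^1(0,π)}^2 = 405*π

u'(x) = -25*sin(5*x) - 12*cos(3*x).
Expand u² and (u')² and integrate term by term on (0, π), using: for integers n ≥ 1, ∫_0^π sin²(nx) dx = ∫_0^π cos²(nx) dx = π/2; for n ≠ n', ∫_0^π sin(nx)sin(n'x) dx = ∫_0^π cos(nx)cos(n'x) dx = 0; and by product-to-sum, ∫_0^π sin(nx)cos(n'x) dx = ½∫_0^π [sin((n+n')x) + sin((n−n')x)] dx, which is 0 when n+n' is even and 2n/(n²−n'²) when n+n' is odd (it need not vanish on (0, π)).
  u² squared terms: (-4)²·∫sin(3x)² dx = 16·π/2 = 8*π;  (5)²·∫cos(5x)² dx = 25·π/2 = 25*π/2.
  u² cross terms: 2·(-4)·(5)·∫sin(3x)·cos(5x) dx = -40·(0) = 0.
  So ∫_0^π u² dx = 8*π + 25*π/2 + 0 = 41*π/2.
  (u')² squared terms: (-25)²·∫sin(5x)² dx = 625·π/2 = 625*π/2;  (-12)²·∫cos(3x)² dx = 144·π/2 = 72*π.
  (u')² cross terms: 2·(-25)·(-12)·∫sin(5x)·cos(3x) dx = 600·(0) = 0.
  So ∫_0^π (u')² dx = 625*π/2 + 72*π + 0 = 769*π/2.
||u||_{H^1}^2 = (41*π/2) + (769*π/2) = 405*π.


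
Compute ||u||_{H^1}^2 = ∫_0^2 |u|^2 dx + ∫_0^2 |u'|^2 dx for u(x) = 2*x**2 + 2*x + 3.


||u||_{H^1}^2 = 3374/15

The H^1 norm (squared) on an interval (0, L) is
  ||u||_{H^1}^2 = ∫_0^L u(x)^2 dx + ∫_0^L u'(x)^2 dx.
Compute u'(x) = 4*x + 2.
Then u(x)^2 = 4*x**4 + 8*x**3 + 16*x**2 + 12*x + 9 and u'(x)^2 = 16*x**2 + 16*x + 4.
Integrate each monomial from 0 to 2 using ∫_0^2 c·x^n dx = c·2^(n+1)/(n+1):
  ∫_0^2 u(x)^2 dx = ∫_0^2 (4*x^4 + 8*x^3 + 16*x^2 + 12*x + 9) dx. Term by term:
    ∫_0^2 4*x^4 dx = 128/5;  ∫_0^2 8*x^3 dx = 32;  ∫_0^2 16*x^2 dx = 128/3;
    ∫_0^2 12*x dx = 24;  ∫_0^2 9 dx = 18.
  Sum: 128/5 + 32 + 128/3 + 24 + 18 = 2134/15.
  ∫_0^2 u'(x)^2 dx = ∫_0^2 (16*x^2 + 16*x + 4) dx. Term by term:
    ∫_0^2 16*x^2 dx = 128/3;  ∫_0^2 16*x dx = 32;  ∫_0^2 4 dx = 8.
  Sum: 128/3 + 32 + 8 = 248/3.
Adding: ||u||_{H^1}^2 = 2134/15 + 248/3 = 3374/15.


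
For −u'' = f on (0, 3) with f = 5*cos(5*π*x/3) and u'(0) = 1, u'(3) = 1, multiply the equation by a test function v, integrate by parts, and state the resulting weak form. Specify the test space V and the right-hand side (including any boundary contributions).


V = H^1(0, 3) (v unrestricted at boundary; u is determined up to an additive constant); weak form: ∫_0^3 u'v' dx = ∫_0^3 (5*cos(5*π*x/3)) v dx + v(3) − v(0) for all v ∈ V.

Multiply both sides by a test function v and integrate from 0 to 3:
  ∫_0^3 −u''(x) v(x) dx = ∫_0^3 f(x) v(x) dx.
Integrate the LHS by parts once:
  ∫_0^3 −u'' v dx = −[u'(x) v(x)]_0^3 + ∫_0^3 u'(x) v'(x) dx.
Thus ∫_0^3 u'(x) v'(x) dx = ∫_0^3 f(x) v(x) dx + [u'(x) v(x)]_0^3.
Choose V so that boundary terms are either known or forced to vanish.
u has inhomogeneous Neumann u'(0) = 1, u'(3) = 1. [u' v]_0^3 = (1)·v(3) − (1)·v(0) = v(3) − v(0). Take V = H^1(0, 3); boundary term becomes part of RHS.
Weak formulation: find u (satisfying any essential BC) such that ∫_0^3 u'(x) v'(x) dx = ∫_0^3 f v dx + v(3) − v(0) for all v ∈ V (Neumann data are natural BCs: they enter the RHS as boundary terms).
Substituting f(x) = 5*cos(5*π*x/3), the right-hand side is ∫_0^3 (5*cos(5*π*x/3)) v dx + v(3) − v(0).
Compatibility check (pure Neumann): taking v ≡ 1 ∈ V gives 0 = ∫_0^3 f dx + (1) − (1), i.e. ∫_0^3 f dx must equal u'(0) − u'(3) = 0. Indeed ∫_0^3 (5*cos(5*π*x/3)) dx = 0, so the data are compatible. The solution is then unique only up to an additive constant (fix it e.g. by requiring ∫_0^3 u dx = 0).


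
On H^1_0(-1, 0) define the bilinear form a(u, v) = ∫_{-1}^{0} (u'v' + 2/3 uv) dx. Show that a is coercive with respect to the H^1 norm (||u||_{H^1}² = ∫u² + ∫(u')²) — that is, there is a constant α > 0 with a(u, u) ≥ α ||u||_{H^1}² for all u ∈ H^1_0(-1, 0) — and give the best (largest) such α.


α = (2/3 + π^2)/(1 + π^2)

Coercivity of a(·,·) on H^1_0(-1, 0) means a(u, u) ≥ α ||u||_{H^1}² for every u ∈ H^1_0.
The interval has length L = 1, and Poincaré/coercivity depend only on L. Here a(u, u) = ∫(u')² + (2/3)·∫u².
Here 0 < c = 2/3 < 1. The condition a(u,u) ≥ α||u||_{H^1}² reads (1−α)∫(u')² ≥ (α−c)∫u². Any admissible α is ≤ 1 (rapidly oscillating u have ∫u²/∫(u')² → 0), and α = 1 would force 0 ≥ (1−c)∫u², impossible since c < 1; so 1−α > 0. By the sharp Poincaré inequality on H^1_0 of an interval of length L, ∫(u')² ≥ (π/L)²∫u² with equality for the first sine mode sin(π(x−x₀)/L) (x₀ the left endpoint), so the inequality holds for all u iff (1−α)(π/L)² ≥ α − c, i.e. α ≤ ((π/L)² + c)/((π/L)² + 1) = (1 + c(L/π)²)/(1 + (L/π)²). With (π/L)² = π^2 and c = 2/3, the largest admissible constant is α = ((π/L)² + c)/((π/L)² + 1).
Simplifying, α = (2/3 + π^2)/(1 + π^2).


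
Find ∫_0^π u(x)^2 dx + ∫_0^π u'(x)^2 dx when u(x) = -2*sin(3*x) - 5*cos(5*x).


||u||_{H^1(0,π)}^2 = 345*π

u'(x) = 25*sin(5*x) - 6*cos(3*x).
Expand u² and (u')² and integrate term by term on (0, π), using: for integers n ≥ 1, ∫_0^π sin²(nx) dx = ∫_0^π cos²(nx) dx = π/2; for n ≠ n', ∫_0^π sin(nx)sin(n'x) dx = ∫_0^π cos(nx)cos(n'x) dx = 0; and by product-to-sum, ∫_0^π sin(nx)cos(n'x) dx = ½∫_0^π [sin((n+n')x) + sin((n−n')x)] dx, which is 0 when n+n' is even and 2n/(n²−n'²) when n+n' is odd (it need not vanish on (0, π)).
  u² squared terms: (-5)²·∫cos(5x)² dx = 25·π/2 = 25*π/2;  (-2)²·∫sin(3x)² dx = 4·π/2 = 2*π.
  u² cross terms: 2·(-5)·(-2)·∫cos(5x)·sin(3x) dx = 20·(0) = 0.
  So ∫_0^π u² dx = 25*π/2 + 2*π + 0 = 29*π/2.
  (u')² squared terms: (-6)²·∫cos(3x)² dx = 36·π/2 = 18*π;  (25)²·∫sin(5x)² dx = 625·π/2 = 625*π/2.
  (u')² cross terms: 2·(-6)·(25)·∫cos(3x)·sin(5x) dx = -300·(0) = 0.
  So ∫_0^π (u')² dx = 18*π + 625*π/2 + 0 = 661*π/2.
||u||_{H^1}^2 = (29*π/2) + (661*π/2) = 345*π.


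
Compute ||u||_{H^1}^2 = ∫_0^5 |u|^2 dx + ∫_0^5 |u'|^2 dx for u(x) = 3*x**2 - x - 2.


||u||_{H^1}^2 = 33925/6

The H^1 norm (squared) on an interval (0, L) is
  ||u||_{H^1}^2 = ∫_0^L u(x)^2 dx + ∫_0^L u'(x)^2 dx.
Compute u'(x) = 6*x - 1.
Then u(x)^2 = 9*x**4 - 6*x**3 - 11*x**2 + 4*x + 4 and u'(x)^2 = 36*x**2 - 12*x + 1.
Integrate each monomial from 0 to 5 using ∫_0^5 c·x^n dx = c·5^(n+1)/(n+1):
  ∫_0^5 u(x)^2 dx = ∫_0^5 (9*x^4 - 6*x^3 - 11*x^2 + 4*x + 4) dx. Term by term:
    ∫_0^5 9*x^4 dx = 5625;  ∫_0^5 -6*x^3 dx = -1875/2;  ∫_0^5 -11*x^2 dx = -1375/3;
    ∫_0^5 4*x dx = 50;  ∫_0^5 4 dx = 20.
  Sum: 5625 − 1875/2 − 1375/3 + 50 + 20 = 25795/6.
  ∫_0^5 u'(x)^2 dx = ∫_0^5 (36*x^2 - 12*x + 1) dx. Term by term:
    ∫_0^5 36*x^2 dx = 1500;  ∫_0^5 -12*x dx = -150;  ∫_0^5 1 dx = 5.
  Sum: 1500 − 150 + 5 = 1355.
Adding: ||u||_{H^1}^2 = 25795/6 + 1355 = 33925/6.


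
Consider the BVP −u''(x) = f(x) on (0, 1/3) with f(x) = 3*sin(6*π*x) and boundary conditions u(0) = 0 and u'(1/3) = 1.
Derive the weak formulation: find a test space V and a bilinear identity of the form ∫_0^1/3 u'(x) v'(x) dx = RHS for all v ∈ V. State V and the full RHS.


V = {v ∈ H^1(0, 1/3) : v(0) = 0} (test functions vanish at x = 0 where u is specified); weak form: ∫_0^1/3 u'v' dx = ∫_0^1/3 (3*sin(6*π*x)) v dx + v(1/3) for all v ∈ V.

Multiply both sides by a test function v and integrate from 0 to 1/3:
  ∫_0^1/3 −u''(x) v(x) dx = ∫_0^1/3 f(x) v(x) dx.
Integrate the LHS by parts once:
  ∫_0^1/3 −u'' v dx = −[u'(x) v(x)]_0^1/3 + ∫_0^1/3 u'(x) v'(x) dx.
Thus ∫_0^1/3 u'(x) v'(x) dx = ∫_0^1/3 f(x) v(x) dx + [u'(x) v(x)]_0^1/3.
Choose V so that boundary terms are either known or forced to vanish.
Mixed BC: u(0) = 0 (Dirichlet) and u'(1/3) = 1 (Neumann). Define V = {v ∈ H^1(0, 1/3) : v(0) = 0}. Then [u' v]_0^1/3 = u'(1/3)·v(1/3) − u'(0)·0 = v(1/3).
Weak formulation: find u (satisfying any essential BC) such that ∫_0^1/3 u'(x) v'(x) dx = ∫_0^1/3 f v dx + v(1/3) for all v ∈ V (Dirichlet at 0 absorbed into V; Neumann datum at x = 1/3 contributes the boundary term).
Substituting f(x) = 3*sin(6*π*x), the right-hand side is ∫_0^1/3 (3*sin(6*π*x)) v dx + v(1/3).


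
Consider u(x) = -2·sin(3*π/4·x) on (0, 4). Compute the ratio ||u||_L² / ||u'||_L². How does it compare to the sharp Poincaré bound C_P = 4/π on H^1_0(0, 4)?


||u||_L² / ||u'||_L² = 4/(3*π) < C_P = 4/π.

u(x) = -2·sin(3*π/4·x), so u'(x) = -3*π*cos(3*π*x/4)/2.
Writing u(x) = A·sin(kπx/L) with A = -2 and k = 3, use ∫_0^L sin²(kπx/L) dx = L/2 and ∫_0^L cos²(kπx/L) dx = L/2.
u² = 4·sin²(3*π/4·x) and (u')² = 9*π^2/4·cos²(3*π/4·x), and each of sin², cos² integrates to L/2 = 2 over (0, 4).
∫_0^4 u² dx = 8, so ||u||_L² = 2*sqrt(2).
∫_0^4 (u')² dx = 9*π^2/2, so ||u'||_L² = 3*sqrt(2)*π/2.
Ratio ||u||_L² / ||u'||_L² = 4/(3*π).
Sharp Poincaré constant on H^1_0(0, 4) is C_P = L/π = 4/π, achieved by sin(π/4·x).
This is the k = 3 harmonic; the ratio L/(kπ) is strictly less than C_P = L/π, consistent with the sharp inequality ||u||_L² ≤ C_P ||u'||_L².


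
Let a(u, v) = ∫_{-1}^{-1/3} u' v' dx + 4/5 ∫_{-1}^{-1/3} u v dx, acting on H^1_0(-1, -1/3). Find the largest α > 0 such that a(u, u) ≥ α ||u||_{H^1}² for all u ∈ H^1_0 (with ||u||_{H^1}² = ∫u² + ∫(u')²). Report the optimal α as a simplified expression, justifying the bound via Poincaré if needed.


α = (16 + 45*π^2)/(5*(4 + 9*π^2))

Coercivity of a(·,·) on H^1_0(-1, -1/3) means a(u, u) ≥ α ||u||_{H^1}² for every u ∈ H^1_0.
The interval has length L = 2/3, and Poincaré/coercivity depend only on L. Here a(u, u) = ∫(u')² + (4/5)·∫u².
Here 0 < c = 4/5 < 1. The condition a(u,u) ≥ α||u||_{H^1}² reads (1−α)∫(u')² ≥ (α−c)∫u². Any admissible α is ≤ 1 (rapidly oscillating u have ∫u²/∫(u')² → 0), and α = 1 would force 0 ≥ (1−c)∫u², impossible since c < 1; so 1−α > 0. By the sharp Poincaré inequality on H^1_0 of an interval of length L, ∫(u')² ≥ (π/L)²∫u² with equality for the first sine mode sin(π(x−x₀)/L) (x₀ the left endpoint), so the inequality holds for all u iff (1−α)(π/L)² ≥ α − c, i.e. α ≤ ((π/L)² + c)/((π/L)² + 1) = (1 + c(L/π)²)/(1 + (L/π)²). With (π/L)² = 9*π^2/4 and c = 4/5, the largest admissible constant is α = ((π/L)² + c)/((π/L)² + 1).
Simplifying, α = (16 + 45*π^2)/(5*(4 + 9*π^2)).


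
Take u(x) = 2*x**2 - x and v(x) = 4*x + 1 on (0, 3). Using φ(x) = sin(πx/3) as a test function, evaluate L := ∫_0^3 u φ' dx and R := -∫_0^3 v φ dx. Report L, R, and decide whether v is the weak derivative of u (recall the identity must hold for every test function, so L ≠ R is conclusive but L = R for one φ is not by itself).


LHS = -30/π, RHS = -42/π. No, v is not the weak derivative of u.

u(x) = 2*x**2 - x, classical derivative u'(x) = 4*x - 1.
φ(x) = sin(πx/3), so φ'(x) = π*cos(π*x/3)/3.
Note φ(0) = φ(3) = 0, so the boundary term u·φ vanishes.
LHS = ∫_0^3 u(x) φ'(x) dx = ∫_0^3 (2*π*x^2*cos(π*x/3)/3 - π*x*cos(π*x/3)/3) dx. Term by term:
  ∫_0^3 -π*x*cos(π*x/3)/3 dx = 6/π;  ∫_0^3 2*π*x^2*cos(π*x/3)/3 dx = -36/π.
Sum: 6/π − 36/π = -30/π.
So LHS = -30/π.
∫_0^3 v(x) φ(x) dx = ∫_0^3 (4*x*sin(π*x/3) + sin(π*x/3)) dx. Term by term:
  ∫_0^3 4*x*sin(π*x/3) dx = 36/π;  ∫_0^3 sin(π*x/3) dx = 6/π.
Sum: 36/π + 6/π = 42/π.
So RHS = -∫_0^3 v(x) φ(x) dx = -42/π.
LHS − RHS = 12/π ≠ 0, so the identity fails.
(For a valid weak derivative the identity must hold for EVERY test function, in particular this one. The failure shows v is NOT the weak derivative of u.)
Correct weak derivative would be u'(x) = 4*x - 1.


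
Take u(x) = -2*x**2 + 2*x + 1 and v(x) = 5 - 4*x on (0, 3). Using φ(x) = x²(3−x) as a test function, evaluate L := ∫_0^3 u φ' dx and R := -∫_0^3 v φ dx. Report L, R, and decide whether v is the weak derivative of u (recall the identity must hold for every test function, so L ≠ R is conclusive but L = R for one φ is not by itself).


LHS = 351/10, RHS = 297/20. No, v is not the weak derivative of u.

u(x) = -2*x**2 + 2*x + 1, classical derivative u'(x) = 2 - 4*x.
φ(x) = x²(3−x), so φ'(x) = 3*x*(2 - x).
Note φ(0) = φ(3) = 0, so the boundary term u·φ vanishes.
LHS = ∫_0^3 u(x) φ'(x) dx = ∫_0^3 (6*x^4 - 18*x^3 + 9*x^2 + 6*x) dx. Term by term:
  ∫_0^3 6*x^4 dx = 1458/5;  ∫_0^3 -18*x^3 dx = -729/2;  ∫_0^3 9*x^2 dx = 81;
  ∫_0^3 6*x dx = 27.
Sum: 1458/5 − 729/2 + 81 + 27 = 351/10.
So LHS = 351/10.
∫_0^3 v(x) φ(x) dx = ∫_0^3 (4*x^4 - 17*x^3 + 15*x^2) dx. Term by term:
  ∫_0^3 4*x^4 dx = 972/5;  ∫_0^3 -17*x^3 dx = -1377/4;  ∫_0^3 15*x^2 dx = 135.
Sum: 972/5 − 1377/4 + 135 = -297/20.
So RHS = -∫_0^3 v(x) φ(x) dx = 297/20.
LHS − RHS = 81/4 ≠ 0, so the identity fails.
(For a valid weak derivative the identity must hold for EVERY test function, in particular this one. The failure shows v is NOT the weak derivative of u.)
Correct weak derivative would be u'(x) = 2 - 4*x.


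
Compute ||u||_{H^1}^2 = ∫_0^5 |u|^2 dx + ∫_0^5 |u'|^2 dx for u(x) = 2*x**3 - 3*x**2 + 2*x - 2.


||u||_{H^1}^2 = 733940/21

The H^1 norm (squared) on an interval (0, L) is
  ||u||_{H^1}^2 = ∫_0^L u(x)^2 dx + ∫_0^L u'(x)^2 dx.
Compute u'(x) = 6*x**2 - 6*x + 2.
Then u(x)^2 = 4*x**6 - 12*x**5 + 17*x**4 - 20*x**3 + 16*x**2 - 8*x + 4 and u'(x)^2 = 36*x**4 - 72*x**3 + 60*x**2 - 24*x + 4.
Integrate each monomial from 0 to 5 using ∫_0^5 c·x^n dx = c·5^(n+1)/(n+1):
  ∫_0^5 u(x)^2 dx = ∫_0^5 (4*x^6 - 12*x^5 + 17*x^4 - 20*x^3 + 16*x^2 - 8*x + 4) dx. Term by term:
    ∫_0^5 4*x^6 dx = 312500/7;  ∫_0^5 -12*x^5 dx = -31250;  ∫_0^5 17*x^4 dx = 10625;
    ∫_0^5 -20*x^3 dx = -3125;  ∫_0^5 16*x^2 dx = 2000/3;  ∫_0^5 -8*x dx = -100;
    ∫_0^5 4 dx = 20.
  Sum: 312500/7 − 31250 + 10625 − 3125 + 2000/3 − 100 + 20 = 451070/21.
  ∫_0^5 u'(x)^2 dx = ∫_0^5 (36*x^4 - 72*x^3 + 60*x^2 - 24*x + 4) dx. Term by term:
    ∫_0^5 36*x^4 dx = 22500;  ∫_0^5 -72*x^3 dx = -11250;  ∫_0^5 60*x^2 dx = 2500;
    ∫_0^5 -24*x dx = -300;  ∫_0^5 4 dx = 20.
  Sum: 22500 − 11250 + 2500 − 300 + 20 = 13470.
Adding: ||u||_{H^1}^2 = 451070/21 + 13470 = 733940/21.


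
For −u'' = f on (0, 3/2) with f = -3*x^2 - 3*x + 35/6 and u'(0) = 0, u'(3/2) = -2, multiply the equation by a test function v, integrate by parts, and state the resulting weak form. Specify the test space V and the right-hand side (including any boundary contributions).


V = H^1(0, 3/2) (v unrestricted at boundary; u is determined up to an additive constant); weak form: ∫_0^3/2 u'v' dx = ∫_0^3/2 (-3*x^2 - 3*x + 35/6) v dx − 2·v(3/2) for all v ∈ V.

Multiply both sides by a test function v and integrate from 0 to 3/2:
  ∫_0^3/2 −u''(x) v(x) dx = ∫_0^3/2 f(x) v(x) dx.
Integrate the LHS by parts once:
  ∫_0^3/2 −u'' v dx = −[u'(x) v(x)]_0^3/2 + ∫_0^3/2 u'(x) v'(x) dx.
Thus ∫_0^3/2 u'(x) v'(x) dx = ∫_0^3/2 f(x) v(x) dx + [u'(x) v(x)]_0^3/2.
Choose V so that boundary terms are either known or forced to vanish.
u has inhomogeneous Neumann u'(0) = 0, u'(3/2) = -2. [u' v]_0^3/2 = (-2)·v(3/2) − (0)·v(0) = − 2·v(3/2). Take V = H^1(0, 3/2); boundary term becomes part of RHS.
Weak formulation: find u (satisfying any essential BC) such that ∫_0^3/2 u'(x) v'(x) dx = ∫_0^3/2 f v dx − 2·v(3/2) for all v ∈ V (Neumann data are natural BCs: they enter the RHS as boundary terms).
Substituting f(x) = -3*x^2 - 3*x + 35/6, the right-hand side is ∫_0^3/2 (-3*x^2 - 3*x + 35/6) v dx − 2·v(3/2).
Compatibility check (pure Neumann): taking v ≡ 1 ∈ V gives 0 = ∫_0^3/2 f dx + (-2) − (0), i.e. ∫_0^3/2 f dx must equal u'(0) − u'(3/2) = 2. Indeed ∫_0^3/2 (-3*x^2 - 3*x + 35/6) dx = 2, so the data are compatible. The solution is then unique only up to an additive constant (fix it e.g. by requiring ∫_0^3/2 u dx = 0).


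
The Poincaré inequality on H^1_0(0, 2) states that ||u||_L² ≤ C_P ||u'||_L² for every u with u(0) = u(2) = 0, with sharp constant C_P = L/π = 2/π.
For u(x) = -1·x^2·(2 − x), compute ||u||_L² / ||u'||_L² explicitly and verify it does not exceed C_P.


||u||_L² / ||u'||_L² = sqrt(14)/7 < C_P = 2/π.

u(x) = -1·x^2·(2 − x), so u'(x) = x*(3*x - 4).
u(x) = -1·x^2·(2 − x) vanishes at x = 0 and x = 2, so u ∈ H^1_0(0, 2). Differentiate via the product rule and integrate the resulting polynomials term by term.
  ∫_0^2 u² dx = ∫_0^2 (x^6 - 4*x^5 + 4*x^4) dx. Term by term:
    ∫_0^2 x^6 dx = 128/7;  ∫_0^2 -4*x^5 dx = -128/3;  ∫_0^2 4*x^4 dx = 128/5.
  Sum: 128/7 − 128/3 + 128/5 = 128/105.
  ∫_0^2 (u')² dx = ∫_0^2 (9*x^4 - 24*x^3 + 16*x^2) dx. Term by term:
    ∫_0^2 9*x^4 dx = 288/5;  ∫_0^2 -24*x^3 dx = -96;  ∫_0^2 16*x^2 dx = 128/3.
  Sum: 288/5 − 96 + 128/3 = 64/15.
∫_0^2 u² dx = 128/105, so ||u||_L² = 8*sqrt(210)/105.
∫_0^2 (u')² dx = 64/15, so ||u'||_L² = 8*sqrt(15)/15.
Ratio ||u||_L² / ||u'||_L² = sqrt(14)/7.
Sharp Poincaré constant on H^1_0(0, 2) is C_P = L/π = 2/π, achieved by sin(π/2·x).
A polynomial bump cannot attain the sharp Poincaré constant (only the first sine eigenfunction does), so the ratio is strictly less than C_P, consistent with ||u||_L² ≤ C_P ||u'||_L².


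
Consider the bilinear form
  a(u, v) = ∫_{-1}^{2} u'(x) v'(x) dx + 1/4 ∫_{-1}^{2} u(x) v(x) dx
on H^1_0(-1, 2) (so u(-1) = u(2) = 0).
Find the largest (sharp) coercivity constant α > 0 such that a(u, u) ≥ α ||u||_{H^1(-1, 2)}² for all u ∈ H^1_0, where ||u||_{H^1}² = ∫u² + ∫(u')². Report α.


α = (9/4 + π^2)/(9 + π^2)

Coercivity of a(·,·) on H^1_0(-1, 2) means a(u, u) ≥ α ||u||_{H^1}² for every u ∈ H^1_0.
The interval has length L = 3, and Poincaré/coercivity depend only on L. Here a(u, u) = ∫(u')² + (1/4)·∫u².
Here 0 < c = 1/4 < 1. The condition a(u,u) ≥ α||u||_{H^1}² reads (1−α)∫(u')² ≥ (α−c)∫u². Any admissible α is ≤ 1 (rapidly oscillating u have ∫u²/∫(u')² → 0), and α = 1 would force 0 ≥ (1−c)∫u², impossible since c < 1; so 1−α > 0. By the sharp Poincaré inequality on H^1_0 of an interval of length L, ∫(u')² ≥ (π/L)²∫u² with equality for the first sine mode sin(π(x−x₀)/L) (x₀ the left endpoint), so the inequality holds for all u iff (1−α)(π/L)² ≥ α − c, i.e. α ≤ ((π/L)² + c)/((π/L)² + 1) = (1 + c(L/π)²)/(1 + (L/π)²). With (π/L)² = π^2/9 and c = 1/4, the largest admissible constant is α = ((π/L)² + c)/((π/L)² + 1).
Simplifying, α = (9/4 + π^2)/(9 + π^2).
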